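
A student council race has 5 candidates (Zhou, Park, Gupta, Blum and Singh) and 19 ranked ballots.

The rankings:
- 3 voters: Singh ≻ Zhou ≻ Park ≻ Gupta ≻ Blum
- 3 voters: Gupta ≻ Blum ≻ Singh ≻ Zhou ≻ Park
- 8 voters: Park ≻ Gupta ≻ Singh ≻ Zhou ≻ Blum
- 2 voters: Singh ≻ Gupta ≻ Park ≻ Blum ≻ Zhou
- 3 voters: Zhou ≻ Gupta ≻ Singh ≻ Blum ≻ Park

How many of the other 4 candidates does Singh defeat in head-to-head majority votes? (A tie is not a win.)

Singh against each rival (19 voters):
Singh–Zhou: Singh 16–3.
Singh vs Park: Singh preferred on 3+3+2+3 = 11 ballots; Singh wins 11–8.
Singh vs Gupta: Gupta wins 14–5.
Singh vs Blum: Singh wins 16–3.
Singh beats Zhou, Park, Blum; loses to Gupta — 3 pairwise wins.

3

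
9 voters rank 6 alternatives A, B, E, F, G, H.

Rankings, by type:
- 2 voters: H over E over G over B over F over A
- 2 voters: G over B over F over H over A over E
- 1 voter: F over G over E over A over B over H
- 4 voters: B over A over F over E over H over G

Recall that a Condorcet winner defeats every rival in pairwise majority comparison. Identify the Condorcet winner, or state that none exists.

Head-to-head results (9 voters):
A vs B: B wins 8–1.
A–E: A 6–3.
A vs F: F, 5–4.
A–G: G 5–4.
A–H: A 5–4.
B vs E: B, 6–3.
B vs F: B, 8–1.
B–G: G 5–4.
B vs H: B wins 7–2.
E–F: F 7–2.
E vs G: E, 6–3.
E vs H: E, 5–4.
F vs G: F, 5–4.
F–H: F 7–2.
G–H: H 6–3.
Every alternative loses at least once (A loses to B; B loses to G; E loses to A; F loses to B; G loses to E; H loses to A). The majority relation contains the cycle A beats E beats G beats A, so there is no Condorcet winner.

none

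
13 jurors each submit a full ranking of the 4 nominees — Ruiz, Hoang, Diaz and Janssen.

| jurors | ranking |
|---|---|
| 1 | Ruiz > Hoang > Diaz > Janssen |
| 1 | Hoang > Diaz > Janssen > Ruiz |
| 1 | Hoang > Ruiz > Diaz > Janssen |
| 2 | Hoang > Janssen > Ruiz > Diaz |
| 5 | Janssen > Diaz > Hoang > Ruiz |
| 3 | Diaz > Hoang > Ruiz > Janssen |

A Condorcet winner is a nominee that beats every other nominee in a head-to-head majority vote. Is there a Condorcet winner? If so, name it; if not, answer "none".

Check each pair by majority over 13 ballots:
Ruiz–Hoang: Hoang 12–1.
Ruiz vs Diaz: Ruiz is ranked higher on 1+1+2 = 4 ballots, Diaz on 9. Diaz wins 9–4.
Ruiz vs Janssen: Ruiz is ranked higher on 1+1+3 = 5 ballots, Janssen on 8. Janssen wins 8–5.
Hoang vs Diaz: Diaz wins 8–5.
Hoang vs Janssen: 1+1+1+2+3 = 8 for Hoang, 5 for Janssen — Hoang by 8–5.
Diaz vs Janssen: 6 to 7, Janssen.
No nominee is unbeaten: Ruiz loses to Hoang; Hoang loses to Diaz; Diaz loses to Janssen; Janssen loses to Hoang. In particular Hoang beats Janssen beats Diaz beats Hoang is a majority cycle — no Condorcet winner exists.

none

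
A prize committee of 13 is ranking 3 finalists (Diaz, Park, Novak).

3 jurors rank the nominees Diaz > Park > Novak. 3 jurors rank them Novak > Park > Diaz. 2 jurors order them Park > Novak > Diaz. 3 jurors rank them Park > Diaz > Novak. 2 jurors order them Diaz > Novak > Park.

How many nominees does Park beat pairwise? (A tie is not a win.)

Park against each rival (13 jurors):
Park–Diaz: Park 8–5.
Park vs Novak: Park preferred on 3+2+3 = 8 ballots; Park wins 8–5.
Park beats Diaz, Novak — 2 pairwise wins.

2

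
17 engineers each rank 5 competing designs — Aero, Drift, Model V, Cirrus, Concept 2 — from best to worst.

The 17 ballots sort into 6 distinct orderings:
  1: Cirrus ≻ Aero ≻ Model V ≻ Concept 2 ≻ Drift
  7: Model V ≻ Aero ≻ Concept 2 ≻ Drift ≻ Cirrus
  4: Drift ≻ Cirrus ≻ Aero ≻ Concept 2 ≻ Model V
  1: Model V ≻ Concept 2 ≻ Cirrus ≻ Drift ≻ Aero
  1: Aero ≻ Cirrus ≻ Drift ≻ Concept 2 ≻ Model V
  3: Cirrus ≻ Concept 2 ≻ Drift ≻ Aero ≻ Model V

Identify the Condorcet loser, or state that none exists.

Pairwise majorities:
Aero–Drift: Aero 9–8.
Aero–Model V: Aero 9–8.
Aero vs Cirrus: 8 to 9, Cirrus.
Aero vs Concept 2: Aero wins 13–4.
Drift vs Model V: Drift is ranked higher on 4+1+3 = 8 ballots, Model V on 9. Model V wins 9–8.
Drift vs Cirrus: Drift, 11–6.
Drift vs Concept 2: 5 to 12, Concept 2.
Model V vs Cirrus: 7+1 = 8 for Model V, 9 for Cirrus — Cirrus by 9–8.
Model V–Concept 2: Model V 9–8.
Cirrus vs Concept 2: Cirrus wins 9–8.
Every design wins at least one matchup (Aero beats Drift; Drift beats Cirrus; Model V beats Drift; Cirrus beats Aero; Concept 2 beats Drift), so there is no Condorcet loser.

none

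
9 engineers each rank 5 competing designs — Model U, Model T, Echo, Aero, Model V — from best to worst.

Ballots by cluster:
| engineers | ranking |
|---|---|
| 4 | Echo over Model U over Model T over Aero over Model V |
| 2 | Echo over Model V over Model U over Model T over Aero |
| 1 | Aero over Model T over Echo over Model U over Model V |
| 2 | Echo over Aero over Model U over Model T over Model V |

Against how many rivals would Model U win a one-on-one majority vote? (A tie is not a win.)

3

Model U against each rival (9 engineers):
Model U vs Model T: Model U wins 8–1.
Model U vs Echo: Echo, 9–0.
Model U vs Aero: 6 to 3, Model U.
Model U vs Model V: Model U is ranked higher on 4+1+2 = 7 ballots, Model V on 2. Model U wins 7–2.
Model U beats Model T, Aero, Model V; loses to Echo — 3 pairwise wins.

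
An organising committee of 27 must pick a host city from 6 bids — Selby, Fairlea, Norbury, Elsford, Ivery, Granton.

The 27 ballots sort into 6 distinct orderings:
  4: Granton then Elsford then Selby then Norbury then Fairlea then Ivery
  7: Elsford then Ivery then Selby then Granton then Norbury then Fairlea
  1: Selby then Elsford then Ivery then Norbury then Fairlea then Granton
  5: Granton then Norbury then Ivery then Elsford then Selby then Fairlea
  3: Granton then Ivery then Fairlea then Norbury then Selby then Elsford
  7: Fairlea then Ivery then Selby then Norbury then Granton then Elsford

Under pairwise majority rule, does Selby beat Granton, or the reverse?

Selby

Ballots ranking Selby above Granton: 7 + 1 + 7 = 15.
Ballots ranking Granton above Selby: 27 − 15 = 12.
Selby wins the head-to-head 15–12.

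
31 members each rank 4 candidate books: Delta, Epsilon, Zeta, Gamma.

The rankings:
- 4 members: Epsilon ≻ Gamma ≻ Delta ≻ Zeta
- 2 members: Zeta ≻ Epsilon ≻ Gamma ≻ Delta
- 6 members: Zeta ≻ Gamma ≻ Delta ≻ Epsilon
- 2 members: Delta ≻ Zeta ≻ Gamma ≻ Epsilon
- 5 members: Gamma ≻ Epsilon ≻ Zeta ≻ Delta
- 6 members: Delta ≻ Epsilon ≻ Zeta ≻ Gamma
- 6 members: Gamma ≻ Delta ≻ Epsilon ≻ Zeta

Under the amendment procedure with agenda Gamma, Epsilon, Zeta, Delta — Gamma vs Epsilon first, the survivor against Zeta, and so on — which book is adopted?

Round 1: Gamma vs Epsilon — 19–12, Gamma advances.
Round 2: Gamma vs Zeta — 15–16, Zeta advances.
Round 3: Zeta vs Delta — 13–18, Delta advances.
Delta survives the agenda.

Delta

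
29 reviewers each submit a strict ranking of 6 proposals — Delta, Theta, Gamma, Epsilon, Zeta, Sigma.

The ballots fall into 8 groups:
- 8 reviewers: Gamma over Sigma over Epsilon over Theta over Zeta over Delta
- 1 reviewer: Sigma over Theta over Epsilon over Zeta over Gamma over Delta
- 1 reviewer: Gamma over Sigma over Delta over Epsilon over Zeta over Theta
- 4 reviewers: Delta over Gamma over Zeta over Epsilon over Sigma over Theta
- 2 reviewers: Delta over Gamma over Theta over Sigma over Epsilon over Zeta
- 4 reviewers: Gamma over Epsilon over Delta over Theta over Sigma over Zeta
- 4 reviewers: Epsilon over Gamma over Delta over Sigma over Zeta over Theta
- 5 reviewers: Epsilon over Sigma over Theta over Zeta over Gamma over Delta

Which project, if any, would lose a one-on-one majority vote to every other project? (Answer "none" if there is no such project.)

Head-to-head results (29 reviewers):
Delta vs Theta: Delta, 15–14.
Delta–Gamma: Gamma 23–6.
Delta vs Epsilon: 1+4+2 = 7 for Delta, 22 for Epsilon — Epsilon by 22–7.
Delta vs Zeta: Delta wins 15–14.
Delta–Sigma: Sigma 15–14.
Theta–Gamma: Gamma 23–6.
Theta vs Epsilon: 1+2 = 3 for Theta, 26 for Epsilon — Epsilon by 26–3.
Theta–Zeta: Theta 20–9.
Theta vs Sigma: Sigma wins 23–6.
Gamma vs Epsilon: Gamma wins 19–10.
Gamma vs Zeta: Gamma, 23–6.
Gamma vs Sigma: Gamma wins 23–6.
Epsilon vs Zeta: 25 to 4, Epsilon.
Epsilon vs Sigma: Epsilon preferred on 4+4+4+5 = 17 ballots; Epsilon wins 17–12.
Zeta vs Sigma: Sigma wins 25–4.
Zeta is beaten in every head-to-head and is the Condorcet loser.

Zeta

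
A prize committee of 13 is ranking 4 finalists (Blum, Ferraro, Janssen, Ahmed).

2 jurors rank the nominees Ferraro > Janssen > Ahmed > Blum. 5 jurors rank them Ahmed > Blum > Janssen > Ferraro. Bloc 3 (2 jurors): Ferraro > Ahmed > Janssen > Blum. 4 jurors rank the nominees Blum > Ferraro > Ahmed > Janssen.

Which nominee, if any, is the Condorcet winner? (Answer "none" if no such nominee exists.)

none

Pairwise majorities:
Blum vs Ferraro: Blum preferred on 5+4 = 9 ballots; Blum wins 9–4.
Blum vs Janssen: 5+4 = 9 for Blum, 4 for Janssen — Blum by 9–4.
Blum vs Ahmed: Ahmed wins 9–4.
Ferraro vs Janssen: Ferraro, 8–5.
Ferraro vs Ahmed: 8 to 5, Ferraro.
Janssen vs Ahmed: Janssen is ranked higher on 2 ballots, Ahmed on 11. Ahmed wins 11–2.
No nominee is unbeaten: Blum loses to Ahmed; Ferraro loses to Blum; Janssen loses to Blum; Ahmed loses to Ferraro. In particular Blum → Ferraro → Ahmed → Blum is a majority cycle — no Condorcet winner exists.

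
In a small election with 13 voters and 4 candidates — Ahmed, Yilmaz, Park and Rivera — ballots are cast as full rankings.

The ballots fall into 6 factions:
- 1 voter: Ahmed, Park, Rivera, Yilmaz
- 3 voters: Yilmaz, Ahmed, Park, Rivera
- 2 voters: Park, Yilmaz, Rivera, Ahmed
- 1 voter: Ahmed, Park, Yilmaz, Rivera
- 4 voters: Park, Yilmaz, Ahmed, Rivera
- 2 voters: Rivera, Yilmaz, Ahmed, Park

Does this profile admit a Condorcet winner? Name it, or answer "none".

none

Check each pair by majority over 13 ballots:
Ahmed vs Yilmaz: Yilmaz wins 11–2.
Ahmed vs Park: Ahmed, 7–6.
Ahmed vs Rivera: 1+3+1+4 = 9 for Ahmed, 4 for Rivera — Ahmed by 9–4.
Yilmaz vs Park: Park wins 8–5.
Yilmaz vs Rivera: Yilmaz is ranked higher on 3+2+1+4 = 10 ballots, Rivera on 3. Yilmaz wins 10–3.
Park vs Rivera: 1+3+2+1+4 = 11 for Park, 2 for Rivera — Park by 11–2.
Every candidate loses at least once (Ahmed loses to Yilmaz; Yilmaz loses to Park; Park loses to Ahmed; Rivera loses to Ahmed). The majority relation contains the cycle Ahmed beats Park beats Yilmaz beats Ahmed, so there is no Condorcet winner.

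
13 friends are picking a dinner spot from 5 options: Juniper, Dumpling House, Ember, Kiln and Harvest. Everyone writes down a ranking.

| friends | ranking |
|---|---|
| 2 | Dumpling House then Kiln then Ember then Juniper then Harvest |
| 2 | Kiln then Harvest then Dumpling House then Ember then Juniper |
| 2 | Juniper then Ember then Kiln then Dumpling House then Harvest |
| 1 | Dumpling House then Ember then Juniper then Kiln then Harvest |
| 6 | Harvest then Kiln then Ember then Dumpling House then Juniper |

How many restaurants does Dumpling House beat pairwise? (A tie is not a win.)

1

Dumpling House against each rival (13 friends):
Dumpling House vs Juniper: Dumpling House preferred on 2+2+1+6 = 11 ballots; Dumpling House wins 11–2.
Dumpling House vs Ember: 2+2+1 = 5 for Dumpling House, 8 for Ember — Ember by 8–5.
Dumpling House vs Kiln: 3 to 10, Kiln.
Dumpling House vs Harvest: Harvest wins 8–5.
Dumpling House beats Juniper; loses to Ember, Kiln, Harvest — 1 pairwise win.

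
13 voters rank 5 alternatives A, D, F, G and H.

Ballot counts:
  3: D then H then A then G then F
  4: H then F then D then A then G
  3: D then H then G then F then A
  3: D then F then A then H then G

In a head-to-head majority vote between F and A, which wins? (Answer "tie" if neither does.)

Ballots ranking F above A: 4 + 3 + 3 = 10.
Ballots ranking A above F: 13 − 10 = 3.
F wins the head-to-head 10–3.

F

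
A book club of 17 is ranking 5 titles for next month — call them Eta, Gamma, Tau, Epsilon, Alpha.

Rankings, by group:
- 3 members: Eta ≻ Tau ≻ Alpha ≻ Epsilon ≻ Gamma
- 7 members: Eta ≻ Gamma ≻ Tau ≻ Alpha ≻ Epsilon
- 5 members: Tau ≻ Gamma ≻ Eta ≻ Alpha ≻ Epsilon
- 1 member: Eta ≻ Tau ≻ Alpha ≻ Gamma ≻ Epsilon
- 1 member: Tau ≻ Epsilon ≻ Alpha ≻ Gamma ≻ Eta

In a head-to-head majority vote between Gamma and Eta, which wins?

Eta

Ballots ranking Gamma above Eta: 5 + 1 = 6.
Ballots ranking Eta above Gamma: 17 − 6 = 11.
Eta wins the head-to-head 11–6.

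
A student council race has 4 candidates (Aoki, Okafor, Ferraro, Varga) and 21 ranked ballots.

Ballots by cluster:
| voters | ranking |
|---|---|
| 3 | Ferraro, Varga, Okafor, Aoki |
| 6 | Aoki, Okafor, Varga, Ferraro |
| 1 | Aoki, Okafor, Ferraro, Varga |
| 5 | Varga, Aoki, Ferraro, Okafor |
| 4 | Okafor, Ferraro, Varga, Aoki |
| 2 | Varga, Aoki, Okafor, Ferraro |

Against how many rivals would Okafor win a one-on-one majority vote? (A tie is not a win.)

2

Okafor against each rival (21 voters):
Okafor vs Aoki: Aoki wins 14–7.
Okafor vs Ferraro: 6+1+4+2 = 13 for Okafor, 8 for Ferraro — Okafor by 13–8.
Okafor vs Varga: Okafor wins 11–10.
Okafor beats Ferraro, Varga; loses to Aoki — 2 pairwise wins.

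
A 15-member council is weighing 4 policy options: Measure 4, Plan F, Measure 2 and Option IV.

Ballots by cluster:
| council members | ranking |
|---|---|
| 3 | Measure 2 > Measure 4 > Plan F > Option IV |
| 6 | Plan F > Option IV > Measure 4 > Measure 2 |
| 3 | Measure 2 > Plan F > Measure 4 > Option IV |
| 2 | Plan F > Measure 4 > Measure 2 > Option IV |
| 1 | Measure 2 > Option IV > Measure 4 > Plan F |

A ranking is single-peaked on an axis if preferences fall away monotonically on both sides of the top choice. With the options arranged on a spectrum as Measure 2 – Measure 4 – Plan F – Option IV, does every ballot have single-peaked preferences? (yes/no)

no

Axis positions: Measure 2=1, Measure 4=2, Plan F=3, Option IV=4.
Cluster 1 (peak Measure 2 at position 1): ranking walks positions 1-2-3-4, expanding outward from the peak — single-peaked.
Cluster 2 (peak Plan F at position 3): ranking walks positions 3-4-2-1, expanding outward from the peak — single-peaked.
Cluster 3: ranking walks positions 1-3-2-4; Plan F is ranked above Measure 4 even though Measure 4 lies between Plan F and the peak Measure 2 on the axis — preferences dip and rise again. Not single-peaked.
Cluster 4 (peak Plan F at position 3): ranking walks positions 3-2-1-4, expanding outward from the peak — single-peaked.
Cluster 5: ranking walks positions 1-4-2-3; Option IV is ranked above Measure 4 even though Measure 4 lies between Option IV and the peak Measure 2 on the axis — preferences dip and rise again. Not single-peaked.
Cluster 3 violates single-peakedness, so the profile is not single-peaked on this axis.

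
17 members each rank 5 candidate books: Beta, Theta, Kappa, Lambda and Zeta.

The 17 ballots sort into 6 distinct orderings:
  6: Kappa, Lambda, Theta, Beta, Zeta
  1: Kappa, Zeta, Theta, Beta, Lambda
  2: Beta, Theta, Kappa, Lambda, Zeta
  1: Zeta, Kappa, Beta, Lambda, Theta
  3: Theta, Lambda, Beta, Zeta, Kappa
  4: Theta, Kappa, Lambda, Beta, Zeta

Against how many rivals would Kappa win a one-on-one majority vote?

Kappa against each rival (17 members):
Kappa vs Beta: Kappa, 12–5.
Kappa vs Theta: Kappa is ranked higher on 6+1+1 = 8 ballots, Theta on 9. Theta wins 9–8.
Kappa vs Lambda: Kappa wins 14–3.
Kappa–Zeta: Kappa 13–4.
Kappa beats Beta, Lambda, Zeta; loses to Theta — 3 pairwise wins.

3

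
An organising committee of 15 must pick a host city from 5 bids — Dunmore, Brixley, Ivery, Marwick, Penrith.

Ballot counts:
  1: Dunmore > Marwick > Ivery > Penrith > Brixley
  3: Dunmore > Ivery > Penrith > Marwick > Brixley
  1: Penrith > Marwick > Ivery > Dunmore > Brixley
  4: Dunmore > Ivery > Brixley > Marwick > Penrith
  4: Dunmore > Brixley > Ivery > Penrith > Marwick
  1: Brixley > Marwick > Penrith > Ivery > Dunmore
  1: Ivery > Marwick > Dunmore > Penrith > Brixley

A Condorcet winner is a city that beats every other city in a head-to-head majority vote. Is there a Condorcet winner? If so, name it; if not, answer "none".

Dunmore

Pairwise majorities:
Dunmore vs Brixley: Dunmore wins 14–1.
Dunmore vs Ivery: Dunmore, 12–3.
Dunmore vs Marwick: Dunmore wins 12–3.
Dunmore–Penrith: Dunmore 13–2.
Brixley–Ivery: Ivery 10–5.
Brixley vs Marwick: Brixley, 9–6.
Brixley vs Penrith: Brixley, 9–6.
Ivery vs Marwick: Ivery wins 12–3.
Ivery vs Penrith: Ivery wins 13–2.
Marwick–Penrith: Penrith 8–7.
Dunmore wins every pairwise contest, so Dunmore is the Condorcet winner.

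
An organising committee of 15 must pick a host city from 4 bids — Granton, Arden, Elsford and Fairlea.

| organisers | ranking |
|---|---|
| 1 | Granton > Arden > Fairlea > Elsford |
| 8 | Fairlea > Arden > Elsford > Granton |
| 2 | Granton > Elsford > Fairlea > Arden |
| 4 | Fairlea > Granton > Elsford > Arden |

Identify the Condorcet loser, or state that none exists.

Pairwise majorities:
Granton vs Arden: 1+2+4 = 7 for Granton, 8 for Arden — Arden by 8–7.
Granton vs Elsford: Granton preferred on 1+2+4 = 7 ballots; Elsford wins 8–7.
Granton vs Fairlea: Granton preferred on 1+2 = 3 ballots; Fairlea wins 12–3.
Arden vs Elsford: Arden wins 9–6.
Arden–Fairlea: Fairlea 14–1.
Elsford vs Fairlea: Elsford is ranked higher on 2 ballots, Fairlea on 13. Fairlea wins 13–2.
Granton loses to every other city — it is the Condorcet loser.

Granton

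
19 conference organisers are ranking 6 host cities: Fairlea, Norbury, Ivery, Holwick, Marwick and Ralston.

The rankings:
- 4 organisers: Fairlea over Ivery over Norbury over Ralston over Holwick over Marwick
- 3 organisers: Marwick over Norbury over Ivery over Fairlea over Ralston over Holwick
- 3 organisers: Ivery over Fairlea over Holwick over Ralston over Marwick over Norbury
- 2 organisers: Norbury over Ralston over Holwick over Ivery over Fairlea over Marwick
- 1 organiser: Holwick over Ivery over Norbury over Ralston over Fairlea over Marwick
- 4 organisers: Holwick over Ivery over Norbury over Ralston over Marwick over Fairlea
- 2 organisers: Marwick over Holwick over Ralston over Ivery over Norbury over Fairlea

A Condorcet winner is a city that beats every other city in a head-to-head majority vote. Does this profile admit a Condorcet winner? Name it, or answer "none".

Ivery

Check each pair by majority over 19 ballots:
Fairlea vs Norbury: Fairlea preferred on 4+3 = 7 ballots; Norbury wins 12–7.
Fairlea vs Ivery: 4 for Fairlea, 15 for Ivery — Ivery by 15–4.
Fairlea vs Holwick: Fairlea preferred on 4+3+3 = 10 ballots; Fairlea wins 10–9.
Fairlea vs Marwick: Fairlea preferred on 4+3+2+1 = 10 ballots; Fairlea wins 10–9.
Fairlea vs Ralston: Fairlea preferred on 4+3+3 = 10 ballots; Fairlea wins 10–9.
Norbury vs Ivery: Norbury preferred on 3+2 = 5 ballots; Ivery wins 14–5.
Norbury vs Holwick: Norbury is ranked higher on 4+3+2 = 9 ballots, Holwick on 10. Holwick wins 10–9.
Norbury vs Marwick: 4+2+1+4 = 11 for Norbury, 8 for Marwick — Norbury by 11–8.
Norbury vs Ralston: Norbury is ranked higher on 4+3+2+1+4 = 14 ballots, Ralston on 5. Norbury wins 14–5.
Ivery vs Holwick: Ivery preferred on 4+3+3 = 10 ballots; Ivery wins 10–9.
Ivery vs Marwick: Ivery is ranked higher on 4+3+2+1+4 = 14 ballots, Marwick on 5. Ivery wins 14–5.
Ivery vs Ralston: Ivery preferred on 4+3+3+1+4 = 15 ballots; Ivery wins 15–4.
Holwick vs Marwick: Holwick is ranked higher on 4+3+2+1+4 = 14 ballots, Marwick on 5. Holwick wins 14–5.
Holwick vs Ralston: 10 to 9, Holwick.
Marwick vs Ralston: 3+2 = 5 for Marwick, 14 for Ralston — Ralston by 14–5.
Only Ivery has no losses; Ivery is the Condorcet winner.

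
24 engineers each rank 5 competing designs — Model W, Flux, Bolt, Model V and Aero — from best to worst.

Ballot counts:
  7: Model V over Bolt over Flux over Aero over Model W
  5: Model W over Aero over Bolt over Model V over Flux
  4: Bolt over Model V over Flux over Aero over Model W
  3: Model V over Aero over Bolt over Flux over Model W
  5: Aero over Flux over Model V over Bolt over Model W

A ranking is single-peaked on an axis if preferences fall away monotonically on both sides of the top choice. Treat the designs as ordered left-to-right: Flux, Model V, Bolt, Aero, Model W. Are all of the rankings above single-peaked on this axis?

Axis positions: Flux=1, Model V=2, Bolt=3, Aero=4, Model W=5.
Cluster 1 (peak Model V at position 2): ranking walks positions 2-3-1-4-5, expanding outward from the peak — single-peaked.
Cluster 2 (peak Model W at position 5): ranking walks positions 5-4-3-2-1, expanding outward from the peak — single-peaked.
Cluster 3 (peak Bolt at position 3): ranking walks positions 3-2-1-4-5, expanding outward from the peak — single-peaked.
Cluster 4: ranking walks positions 2-4-3-1-5; Aero is ranked above Bolt even though Bolt lies between Aero and the peak Model V on the axis — preferences dip and rise again. Not single-peaked.
Cluster 5: ranking walks positions 4-1-2-3-5; Flux is ranked above Bolt even though Bolt lies between Flux and the peak Aero on the axis — preferences dip and rise again. Not single-peaked.
Cluster 4 violates single-peakedness, so the profile is not single-peaked on this axis.

no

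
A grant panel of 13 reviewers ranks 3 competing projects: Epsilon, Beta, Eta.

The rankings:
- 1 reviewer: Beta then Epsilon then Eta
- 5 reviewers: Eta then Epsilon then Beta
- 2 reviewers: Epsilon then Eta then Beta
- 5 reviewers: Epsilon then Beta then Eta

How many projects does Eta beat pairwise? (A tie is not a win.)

1

Eta against each rival (13 reviewers):
Eta vs Epsilon: 5 to 8, Epsilon.
Eta vs Beta: Eta preferred on 5+2 = 7 ballots; Eta wins 7–6.
Eta beats Beta; loses to Epsilon — 1 pairwise win.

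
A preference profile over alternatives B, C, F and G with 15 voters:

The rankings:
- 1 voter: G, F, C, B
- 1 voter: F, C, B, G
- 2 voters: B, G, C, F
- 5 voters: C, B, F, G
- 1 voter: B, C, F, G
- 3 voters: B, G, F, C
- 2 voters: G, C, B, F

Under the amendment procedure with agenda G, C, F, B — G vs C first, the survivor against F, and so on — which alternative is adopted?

Round 1: G vs C — 8–7, G advances.
Round 2: G vs F — 8–7, G advances.
Round 3: G vs B — 3–12, B advances.
The agenda winner is B.

B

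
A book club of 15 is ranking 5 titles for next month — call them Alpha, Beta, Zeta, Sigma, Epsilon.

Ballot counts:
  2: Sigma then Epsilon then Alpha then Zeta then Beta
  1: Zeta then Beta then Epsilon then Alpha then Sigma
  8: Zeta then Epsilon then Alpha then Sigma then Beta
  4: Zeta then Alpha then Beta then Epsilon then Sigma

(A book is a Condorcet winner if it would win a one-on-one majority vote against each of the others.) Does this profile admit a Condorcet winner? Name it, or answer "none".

Check each pair by majority over 15 ballots:
Alpha vs Beta: 14 to 1, Alpha.
Alpha vs Zeta: 2 to 13, Zeta.
Alpha vs Sigma: 13 to 2, Alpha.
Alpha vs Epsilon: Alpha is ranked higher on 4 ballots, Epsilon on 11. Epsilon wins 11–4.
Beta vs Zeta: Beta is ranked higher on 0 ballots, Zeta on 15. Zeta wins 15–0.
Beta vs Sigma: 5 to 10, Sigma.
Beta vs Epsilon: Beta is ranked higher on 1+4 = 5 ballots, Epsilon on 10. Epsilon wins 10–5.
Zeta vs Sigma: 1+8+4 = 13 for Zeta, 2 for Sigma — Zeta by 13–2.
Zeta vs Epsilon: 1+8+4 = 13 for Zeta, 2 for Epsilon — Zeta by 13–2.
Sigma vs Epsilon: 2 to 13, Epsilon.
Zeta wins every pairwise contest, so Zeta is the Condorcet winner.

Zeta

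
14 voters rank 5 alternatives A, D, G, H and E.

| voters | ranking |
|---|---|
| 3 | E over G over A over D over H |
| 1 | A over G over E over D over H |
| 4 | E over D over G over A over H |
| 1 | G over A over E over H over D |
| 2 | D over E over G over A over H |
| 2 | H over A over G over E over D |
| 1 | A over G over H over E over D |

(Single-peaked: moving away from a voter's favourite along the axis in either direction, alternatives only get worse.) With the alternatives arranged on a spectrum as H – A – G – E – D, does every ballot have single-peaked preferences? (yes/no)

yes

Axis positions: H=1, A=2, G=3, E=4, D=5.
Bloc 1 (peak E at position 4): ranking walks positions 4-3-2-5-1, expanding outward from the peak — single-peaked.
Bloc 2 (peak A at position 2): ranking walks positions 2-3-4-5-1, expanding outward from the peak — single-peaked.
Bloc 3 (peak E at position 4): ranking walks positions 4-5-3-2-1, expanding outward from the peak — single-peaked.
Bloc 4 (peak G at position 3): ranking walks positions 3-2-4-1-5, expanding outward from the peak — single-peaked.
Bloc 5 (peak D at position 5): ranking walks positions 5-4-3-2-1, expanding outward from the peak — single-peaked.
Bloc 6 (peak H at position 1): ranking walks positions 1-2-3-4-5, expanding outward from the peak — single-peaked.
Bloc 7 (peak A at position 2): ranking walks positions 2-3-1-4-5, expanding outward from the peak — single-peaked.
Every ranking is single-peaked on this axis.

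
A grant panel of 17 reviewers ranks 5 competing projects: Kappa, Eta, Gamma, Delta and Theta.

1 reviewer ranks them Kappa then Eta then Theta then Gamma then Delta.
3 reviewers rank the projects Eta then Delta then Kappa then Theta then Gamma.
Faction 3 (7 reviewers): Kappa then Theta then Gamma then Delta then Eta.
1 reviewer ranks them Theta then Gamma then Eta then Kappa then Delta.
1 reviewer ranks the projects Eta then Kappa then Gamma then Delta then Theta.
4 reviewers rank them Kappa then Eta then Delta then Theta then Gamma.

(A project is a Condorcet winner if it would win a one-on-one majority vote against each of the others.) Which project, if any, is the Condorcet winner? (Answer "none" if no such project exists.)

Pairwise majorities:
Kappa vs Eta: Kappa, 12–5.
Kappa vs Gamma: Kappa, 16–1.
Kappa–Delta: Kappa 14–3.
Kappa vs Theta: Kappa, 16–1.
Eta vs Gamma: Eta, 9–8.
Eta–Delta: Eta 10–7.
Eta–Theta: Eta 9–8.
Gamma vs Delta: Gamma wins 10–7.
Gamma–Theta: Theta 16–1.
Delta vs Theta: Theta, 9–8.
Kappa beats each of Eta, Gamma, Delta, Theta — Kappa is the Condorcet winner.

Kappa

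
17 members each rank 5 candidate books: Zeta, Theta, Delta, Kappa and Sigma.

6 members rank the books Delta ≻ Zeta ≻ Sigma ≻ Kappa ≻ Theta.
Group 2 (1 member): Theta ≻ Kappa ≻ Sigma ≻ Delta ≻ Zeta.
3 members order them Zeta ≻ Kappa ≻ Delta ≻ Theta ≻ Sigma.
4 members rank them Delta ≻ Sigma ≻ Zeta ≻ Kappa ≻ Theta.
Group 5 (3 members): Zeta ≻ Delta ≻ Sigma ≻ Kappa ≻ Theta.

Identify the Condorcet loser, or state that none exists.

Theta

Pairwise majorities:
Zeta vs Theta: Zeta, 16–1.
Zeta vs Delta: Delta wins 11–6.
Zeta vs Kappa: Zeta wins 16–1.
Zeta vs Sigma: Zeta is ranked higher on 6+3+3 = 12 ballots, Sigma on 5. Zeta wins 12–5.
Theta vs Delta: 1 to 16, Delta.
Theta vs Kappa: Kappa wins 16–1.
Theta vs Sigma: 1+3 = 4 for Theta, 13 for Sigma — Sigma by 13–4.
Delta vs Kappa: 13 to 4, Delta.
Delta vs Sigma: 16 to 1, Delta.
Kappa vs Sigma: Sigma wins 13–4.
Theta loses to every other book — it is the Condorcet loser.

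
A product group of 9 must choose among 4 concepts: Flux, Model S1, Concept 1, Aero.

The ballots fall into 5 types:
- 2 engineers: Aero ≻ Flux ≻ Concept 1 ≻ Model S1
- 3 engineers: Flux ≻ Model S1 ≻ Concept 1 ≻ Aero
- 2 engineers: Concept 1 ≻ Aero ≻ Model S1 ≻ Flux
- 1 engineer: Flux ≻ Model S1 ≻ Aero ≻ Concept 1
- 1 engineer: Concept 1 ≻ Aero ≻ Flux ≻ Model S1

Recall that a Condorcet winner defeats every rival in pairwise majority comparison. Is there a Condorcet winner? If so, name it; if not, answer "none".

none

Pairwise majorities:
Flux vs Model S1: Flux, 7–2.
Flux vs Concept 1: Flux wins 6–3.
Flux vs Aero: Aero, 5–4.
Model S1 vs Concept 1: Concept 1, 5–4.
Model S1 vs Aero: Model S1 is ranked higher on 3+1 = 4 ballots, Aero on 5. Aero wins 5–4.
Concept 1–Aero: Concept 1 6–3.
Each design drops at least one matchup (Flux loses to Aero; Model S1 loses to Flux; Concept 1 loses to Flux; Aero loses to Concept 1); the cycle Flux → Concept 1 → Aero → Flux rules out a Condorcet winner.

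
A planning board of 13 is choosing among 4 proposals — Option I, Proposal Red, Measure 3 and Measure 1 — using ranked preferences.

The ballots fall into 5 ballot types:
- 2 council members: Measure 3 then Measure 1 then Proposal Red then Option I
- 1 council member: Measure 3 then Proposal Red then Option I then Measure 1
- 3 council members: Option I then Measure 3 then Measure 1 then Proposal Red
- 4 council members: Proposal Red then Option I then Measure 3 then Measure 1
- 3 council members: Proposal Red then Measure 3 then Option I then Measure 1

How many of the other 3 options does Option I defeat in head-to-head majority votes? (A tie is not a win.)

2

Option I against each rival (13 council members):
Option I vs Proposal Red: Proposal Red wins 10–3.
Option I vs Measure 3: Option I wins 7–6.
Option I vs Measure 1: Option I, 11–2.
Option I beats Measure 3, Measure 1; loses to Proposal Red — 2 pairwise wins.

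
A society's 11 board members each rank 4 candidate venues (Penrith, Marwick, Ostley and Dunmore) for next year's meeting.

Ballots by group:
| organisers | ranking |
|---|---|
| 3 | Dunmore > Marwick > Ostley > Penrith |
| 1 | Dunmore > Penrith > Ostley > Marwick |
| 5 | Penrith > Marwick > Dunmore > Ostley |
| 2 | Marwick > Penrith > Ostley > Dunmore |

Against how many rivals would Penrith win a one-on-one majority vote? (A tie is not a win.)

Penrith against each rival (11 organisers):
Penrith vs Marwick: Penrith preferred on 1+5 = 6 ballots; Penrith wins 6–5.
Penrith vs Ostley: 1+5+2 = 8 for Penrith, 3 for Ostley — Penrith by 8–3.
Penrith vs Dunmore: 5+2 = 7 for Penrith, 4 for Dunmore — Penrith by 7–4.
Penrith beats Marwick, Ostley, Dunmore — 3 pairwise wins.

3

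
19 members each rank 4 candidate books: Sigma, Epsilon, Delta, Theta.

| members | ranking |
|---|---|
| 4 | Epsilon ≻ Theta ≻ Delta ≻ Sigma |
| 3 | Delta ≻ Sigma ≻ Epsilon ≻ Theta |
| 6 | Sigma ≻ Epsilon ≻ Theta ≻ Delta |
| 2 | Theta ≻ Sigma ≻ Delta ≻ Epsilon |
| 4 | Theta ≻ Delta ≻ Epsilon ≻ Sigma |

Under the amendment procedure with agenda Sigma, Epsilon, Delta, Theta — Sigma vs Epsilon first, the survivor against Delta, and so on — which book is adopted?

Theta

Round 1: Sigma vs Epsilon — 11–8, Sigma advances.
Round 2: Sigma vs Delta — 8–11, Delta advances.
Round 3: Delta vs Theta — 3–16, Theta advances.
The agenda winner is Theta.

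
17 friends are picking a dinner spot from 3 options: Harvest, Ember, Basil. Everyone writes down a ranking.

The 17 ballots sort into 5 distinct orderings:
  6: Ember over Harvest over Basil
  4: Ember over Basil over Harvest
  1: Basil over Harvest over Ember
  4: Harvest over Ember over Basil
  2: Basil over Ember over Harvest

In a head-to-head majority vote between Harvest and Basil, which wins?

Ballots ranking Harvest above Basil: 6 + 4 = 10.
Ballots ranking Basil above Harvest: 17 − 10 = 7.
Harvest wins the head-to-head 10–7.

Harvest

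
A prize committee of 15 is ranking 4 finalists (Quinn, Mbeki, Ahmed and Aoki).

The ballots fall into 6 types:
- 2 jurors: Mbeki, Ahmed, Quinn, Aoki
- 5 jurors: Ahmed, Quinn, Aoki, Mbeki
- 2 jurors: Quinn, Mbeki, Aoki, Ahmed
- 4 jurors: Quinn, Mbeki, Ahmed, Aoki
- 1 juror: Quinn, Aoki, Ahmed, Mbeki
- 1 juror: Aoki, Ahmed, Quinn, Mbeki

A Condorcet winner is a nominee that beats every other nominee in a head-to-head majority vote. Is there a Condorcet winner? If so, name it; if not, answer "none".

none

Pairwise majorities:
Quinn vs Mbeki: Quinn, 13–2.
Quinn vs Ahmed: Ahmed wins 8–7.
Quinn vs Aoki: Quinn, 14–1.
Mbeki–Ahmed: Mbeki 8–7.
Mbeki vs Aoki: Mbeki, 8–7.
Ahmed–Aoki: Ahmed 11–4.
Each nominee drops at least one matchup (Quinn loses to Ahmed; Mbeki loses to Quinn; Ahmed loses to Mbeki; Aoki loses to Quinn); the cycle Quinn beats Mbeki beats Ahmed beats Quinn rules out a Condorcet winner.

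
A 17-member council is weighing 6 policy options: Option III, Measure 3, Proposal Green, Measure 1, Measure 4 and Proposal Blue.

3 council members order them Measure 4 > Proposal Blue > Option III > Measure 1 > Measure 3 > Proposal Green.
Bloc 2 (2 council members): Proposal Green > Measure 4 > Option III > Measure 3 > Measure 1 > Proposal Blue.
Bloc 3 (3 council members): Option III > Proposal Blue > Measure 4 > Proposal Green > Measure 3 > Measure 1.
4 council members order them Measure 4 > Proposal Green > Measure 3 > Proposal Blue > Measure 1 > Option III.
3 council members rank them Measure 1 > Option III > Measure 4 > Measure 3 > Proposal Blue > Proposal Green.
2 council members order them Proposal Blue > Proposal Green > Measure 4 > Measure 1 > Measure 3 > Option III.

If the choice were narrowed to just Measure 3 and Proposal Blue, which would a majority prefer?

Ballots ranking Measure 3 above Proposal Blue: 2 + 4 + 3 = 9.
Ballots ranking Proposal Blue above Measure 3: 17 − 9 = 8.
Measure 3 wins the head-to-head 9–8.

Measure 3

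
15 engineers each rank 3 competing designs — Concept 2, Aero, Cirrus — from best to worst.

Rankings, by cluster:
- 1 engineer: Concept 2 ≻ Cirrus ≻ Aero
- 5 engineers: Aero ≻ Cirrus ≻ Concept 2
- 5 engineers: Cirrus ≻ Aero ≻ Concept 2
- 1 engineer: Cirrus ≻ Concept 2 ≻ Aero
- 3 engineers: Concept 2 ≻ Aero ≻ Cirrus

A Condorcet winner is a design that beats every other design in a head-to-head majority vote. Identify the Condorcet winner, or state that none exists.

Head-to-head results (15 engineers):
Concept 2 vs Aero: Concept 2 preferred on 1+1+3 = 5 ballots; Aero wins 10–5.
Concept 2 vs Cirrus: 1+3 = 4 for Concept 2, 11 for Cirrus — Cirrus by 11–4.
Aero vs Cirrus: Aero is ranked higher on 5+3 = 8 ballots, Cirrus on 7. Aero wins 8–7.
Only Aero has no losses; Aero is the Condorcet winner.

Aero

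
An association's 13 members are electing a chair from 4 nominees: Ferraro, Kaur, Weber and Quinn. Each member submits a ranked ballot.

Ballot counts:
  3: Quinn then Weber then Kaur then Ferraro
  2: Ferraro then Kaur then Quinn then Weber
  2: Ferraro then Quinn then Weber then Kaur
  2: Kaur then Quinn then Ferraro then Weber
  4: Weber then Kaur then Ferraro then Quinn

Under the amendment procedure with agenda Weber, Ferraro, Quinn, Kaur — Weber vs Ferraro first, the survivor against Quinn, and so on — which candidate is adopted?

Kaur

Round 1: Weber vs Ferraro — 7–6, Weber advances.
Round 2: Weber vs Quinn — 4–9, Quinn advances.
Round 3: Quinn vs Kaur — 5–8, Kaur advances.
Kaur survives the agenda.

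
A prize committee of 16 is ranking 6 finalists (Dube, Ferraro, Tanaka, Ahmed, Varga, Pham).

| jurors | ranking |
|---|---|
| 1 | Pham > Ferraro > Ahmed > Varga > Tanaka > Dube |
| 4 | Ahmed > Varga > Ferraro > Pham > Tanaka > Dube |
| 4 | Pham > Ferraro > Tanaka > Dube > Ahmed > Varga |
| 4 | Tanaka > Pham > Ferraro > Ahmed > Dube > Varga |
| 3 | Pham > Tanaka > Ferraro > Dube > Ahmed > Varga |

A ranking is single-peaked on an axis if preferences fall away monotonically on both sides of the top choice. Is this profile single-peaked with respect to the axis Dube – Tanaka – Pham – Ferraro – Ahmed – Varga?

Axis positions: Dube=1, Tanaka=2, Pham=3, Ferraro=4, Ahmed=5, Varga=6.
Ballot type 1 (peak Pham at position 3): ranking walks positions 3-4-5-6-2-1, expanding outward from the peak — single-peaked.
Ballot type 2 (peak Ahmed at position 5): ranking walks positions 5-6-4-3-2-1, expanding outward from the peak — single-peaked.
Ballot type 3 (peak Pham at position 3): ranking walks positions 3-4-2-1-5-6, expanding outward from the peak — single-peaked.
Ballot type 4 (peak Tanaka at position 2): ranking walks positions 2-3-4-5-1-6, expanding outward from the peak — single-peaked.
Ballot type 5 (peak Pham at position 3): ranking walks positions 3-2-4-1-5-6, expanding outward from the peak — single-peaked.
Every ranking is single-peaked on this axis.

yes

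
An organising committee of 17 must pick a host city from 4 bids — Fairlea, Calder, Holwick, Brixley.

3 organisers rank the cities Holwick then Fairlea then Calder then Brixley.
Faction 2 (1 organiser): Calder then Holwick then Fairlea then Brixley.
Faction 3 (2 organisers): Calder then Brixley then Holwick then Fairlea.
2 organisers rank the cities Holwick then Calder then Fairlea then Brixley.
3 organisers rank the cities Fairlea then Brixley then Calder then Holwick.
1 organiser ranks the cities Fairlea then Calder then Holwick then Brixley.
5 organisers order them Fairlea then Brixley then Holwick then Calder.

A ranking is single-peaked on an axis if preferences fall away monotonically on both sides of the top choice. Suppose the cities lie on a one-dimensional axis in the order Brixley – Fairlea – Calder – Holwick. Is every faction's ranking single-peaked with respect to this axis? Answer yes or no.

Axis positions: Brixley=1, Fairlea=2, Calder=3, Holwick=4.
Faction 1: ranking walks positions 4-2-3-1; Fairlea is ranked above Calder even though Calder lies between Fairlea and the peak Holwick on the axis — preferences dip and rise again. Not single-peaked.
Faction 2 (peak Calder at position 3): ranking walks positions 3-4-2-1, expanding outward from the peak — single-peaked.
Faction 3: ranking walks positions 3-1-4-2; Brixley is ranked above Fairlea even though Fairlea lies between Brixley and the peak Calder on the axis — preferences dip and rise again. Not single-peaked.
Faction 4 (peak Holwick at position 4): ranking walks positions 4-3-2-1, expanding outward from the peak — single-peaked.
Faction 5 (peak Fairlea at position 2): ranking walks positions 2-1-3-4, expanding outward from the peak — single-peaked.
Faction 6 (peak Fairlea at position 2): ranking walks positions 2-3-4-1, expanding outward from the peak — single-peaked.
Faction 7: ranking walks positions 2-1-4-3; Holwick is ranked above Calder even though Calder lies between Holwick and the peak Fairlea on the axis — preferences dip and rise again. Not single-peaked.
Faction 1 violates single-peakedness, so the profile is not single-peaked on this axis.

no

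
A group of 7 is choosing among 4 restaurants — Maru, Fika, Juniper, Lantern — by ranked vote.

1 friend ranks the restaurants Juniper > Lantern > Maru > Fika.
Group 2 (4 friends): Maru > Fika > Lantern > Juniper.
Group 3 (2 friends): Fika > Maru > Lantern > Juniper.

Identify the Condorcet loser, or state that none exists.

Juniper

Pairwise majorities:
Maru vs Fika: 5 to 2, Maru.
Maru–Juniper: Maru 6–1.
Maru vs Lantern: Maru preferred on 4+2 = 6 ballots; Maru wins 6–1.
Fika vs Juniper: Fika is ranked higher on 4+2 = 6 ballots, Juniper on 1. Fika wins 6–1.
Fika vs Lantern: Fika wins 6–1.
Juniper vs Lantern: Lantern, 6–1.
Juniper is beaten in every head-to-head and is the Condorcet loser.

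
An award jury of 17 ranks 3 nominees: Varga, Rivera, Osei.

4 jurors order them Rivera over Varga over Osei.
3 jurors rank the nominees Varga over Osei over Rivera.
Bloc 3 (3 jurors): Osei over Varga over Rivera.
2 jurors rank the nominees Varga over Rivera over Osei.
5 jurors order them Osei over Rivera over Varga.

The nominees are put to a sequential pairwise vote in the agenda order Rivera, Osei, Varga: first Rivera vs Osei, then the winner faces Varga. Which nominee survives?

Varga

Round 1: Rivera vs Osei — 6–11, Osei advances.
Round 2: Osei vs Varga — 8–9, Varga advances.
Varga survives the agenda.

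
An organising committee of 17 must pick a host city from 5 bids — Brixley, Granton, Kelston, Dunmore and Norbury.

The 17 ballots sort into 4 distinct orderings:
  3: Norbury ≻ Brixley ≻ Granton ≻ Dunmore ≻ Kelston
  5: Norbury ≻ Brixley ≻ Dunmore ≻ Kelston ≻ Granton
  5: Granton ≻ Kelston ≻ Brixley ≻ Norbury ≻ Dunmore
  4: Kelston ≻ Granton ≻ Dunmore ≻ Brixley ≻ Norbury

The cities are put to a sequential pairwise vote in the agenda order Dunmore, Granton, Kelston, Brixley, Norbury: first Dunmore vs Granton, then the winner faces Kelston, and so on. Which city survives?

Round 1: Dunmore vs Granton — 5–12, Granton advances.
Round 2: Granton vs Kelston — 8–9, Kelston advances.
Round 3: Kelston vs Brixley — 9–8, Kelston advances.
Round 4: Kelston vs Norbury — 9–8, Kelston advances.
The agenda winner is Kelston.

Kelston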